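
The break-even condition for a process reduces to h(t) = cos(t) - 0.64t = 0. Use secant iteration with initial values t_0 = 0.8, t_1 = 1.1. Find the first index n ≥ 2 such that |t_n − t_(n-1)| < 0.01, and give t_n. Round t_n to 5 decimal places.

n = 3, t_n = 0.93169

h(0.8) = 0.1847067, h(1.1) = -0.2504039
t_2 = 1.1000000 − (-0.2504039)·(0.3000000)/(-0.4351106) = 0.9273516;  |Δ| = 0.1726484
h(0.9273516) = 0.0064499
t_3 = 0.9273516 − 0.0064499·(-0.1726484)/(0.2568538) = 0.9316870;  |Δ| = 0.0043354
|t_3 − t_2| = 0.0043354 < 0.01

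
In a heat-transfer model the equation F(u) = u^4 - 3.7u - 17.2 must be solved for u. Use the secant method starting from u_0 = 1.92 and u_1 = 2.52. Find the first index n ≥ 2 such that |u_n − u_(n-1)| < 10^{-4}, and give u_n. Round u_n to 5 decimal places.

F(1.92) = -10.7144550, F(2.52) = 13.8035802
u_2 = 2.5200000 − 13.8035802·(0.6000000)/(24.5180352) = 2.1822018;  |Δ| = 0.3377982
F(2.1822018) = -2.5974578
u_3 = 2.1822018 − (-2.5974578)·(-0.3377982)/(-16.4010380) = 2.2356994;  |Δ| = 0.0534976
F(2.2356994) = -0.4885659
u_4 = 2.2356994 − (-0.4885659)·(0.0534976)/(2.1088920) = 2.2480932;  |Δ| = 0.0123938
F(2.2480932) = 0.0241929
u_5 = 2.2480932 − 0.0241929·(0.0123938)/(0.5127588) = 2.2475084;  |Δ| = 0.0005848
F(2.2475084) = -0.0002086
u_6 = 2.2475084 − (-0.0002086)·(-0.0005848)/(-0.0244015) = 2.2475134;  |Δ| = 0.0000050
|u_6 − u_5| = 0.0000050 < 10^{-4}

n = 6, u_n = 2.24751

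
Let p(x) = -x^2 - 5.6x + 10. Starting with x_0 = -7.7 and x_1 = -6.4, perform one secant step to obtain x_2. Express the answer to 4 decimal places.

p(-7.7) = -6.170000, p(-6.4) = 4.880000
x_2 = -6.400000 − 4.880000·(-6.400000 − (-7.700000)) / (4.880000 − (-6.170000)) = -6.400000 − (6.344000)/(11.050000) = -6.974118

-6.9741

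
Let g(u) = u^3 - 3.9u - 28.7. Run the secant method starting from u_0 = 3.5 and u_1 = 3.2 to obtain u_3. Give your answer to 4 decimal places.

g(3.5) = 0.525000, g(3.2) = -8.412000
u_2 = 3.200000 − (-8.412000)·(3.200000 − 3.500000) / (-8.412000 − 0.525000) = 3.200000 − (2.523600)/(-8.937000) = 3.482377
g(3.482377) = -0.050672
u_3 = 3.482377 − (-0.050672)·(3.482377 − 3.200000) / (-0.050672 − (-8.412000)) = 3.482377 − (-0.014309)/(8.361328) = 3.484088

3.4841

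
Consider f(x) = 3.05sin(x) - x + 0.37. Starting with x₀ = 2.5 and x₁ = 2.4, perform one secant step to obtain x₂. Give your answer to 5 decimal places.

2.40901

f(2.5) = -0.3046600, f(2.4) = 0.0301627
x₂ = 2.4000000 − 0.0301627·(2.4000000 − 2.5000000) / (0.0301627 − (-0.3046600)) = 2.4000000 − (-0.0030163)/(0.3348227) = 2.4090086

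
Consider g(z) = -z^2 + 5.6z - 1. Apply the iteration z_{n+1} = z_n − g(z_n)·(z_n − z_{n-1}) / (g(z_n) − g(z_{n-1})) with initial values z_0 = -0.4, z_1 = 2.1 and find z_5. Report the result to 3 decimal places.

g(-0.4) = -3.40000, g(2.1) = 6.35000
z_2 = 2.10000 − 6.35000·(2.10000 − (-0.40000)) / (6.35000 − (-3.40000)) = 2.10000 − (15.87500)/(9.75000) = 0.47179
g(0.47179) = 1.41946
z_3 = 0.47179 − 1.41946·(0.47179 − 2.10000) / (1.41946 − 6.35000) = 0.47179 − (-2.31117)/(-4.93054) = 0.00305
g(0.00305) = -0.98294
z_4 = 0.00305 − (-0.98294)·(0.00305 − 0.47179) / (-0.98294 − 1.41946) = 0.00305 − (0.46075)/(-2.40240) = 0.19484
g(0.19484) = 0.05312
z_5 = 0.19484 − 0.05312·(0.19484 − 0.00305) / (0.05312 − (-0.98294)) = 0.19484 − (0.01019)/(1.03606) = 0.18500

0.185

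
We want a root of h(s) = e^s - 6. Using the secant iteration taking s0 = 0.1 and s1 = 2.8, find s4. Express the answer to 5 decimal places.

h(0.1) = -4.8948291, h(2.8) = 10.4446468
s2 = 2.8000000 − 10.4446468·(2.8000000 − 0.1000000) / (10.4446468 − (-4.8948291)) = 2.8000000 − (28.2005463)/(15.3394759) = 0.9615704
h(0.9615704) = -3.3841989
s3 = 0.9615704 − (-3.3841989)·(0.9615704 − 2.8000000) / (-3.3841989 − 10.4446468) = 0.9615704 − (6.2216113)/(-13.8288456) = 1.4114714
h(1.4114714) = -1.8980134
s4 = 1.4114714 − (-1.8980134)·(1.4114714 − 0.9615704) / (-1.8980134 − (-3.3841989)) = 1.4114714 − (-0.8539181)/(1.4861855) = 1.9860417

1.98604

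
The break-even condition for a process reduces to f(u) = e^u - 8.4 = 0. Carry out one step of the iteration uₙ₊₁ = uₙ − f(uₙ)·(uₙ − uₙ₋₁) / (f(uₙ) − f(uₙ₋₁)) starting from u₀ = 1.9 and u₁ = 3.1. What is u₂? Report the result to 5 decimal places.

2.03260

f(1.9) = -1.7141056, f(3.1) = 13.7979513
u₂ = 3.1000000 − 13.7979513·(3.1000000 − 1.9000000) / (13.7979513 − (-1.7141056)) = 3.1000000 − (16.5575415)/(15.5120568) = 2.0326018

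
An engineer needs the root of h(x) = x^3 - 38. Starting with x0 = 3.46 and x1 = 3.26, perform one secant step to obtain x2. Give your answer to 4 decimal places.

3.3590

h(3.46) = 3.421736, h(3.26) = -3.354024
x2 = 3.260000 − (-3.354024)·(3.260000 − 3.460000) / (-3.354024 − 3.421736) = 3.260000 − (0.670805)/(-6.775760) = 3.359001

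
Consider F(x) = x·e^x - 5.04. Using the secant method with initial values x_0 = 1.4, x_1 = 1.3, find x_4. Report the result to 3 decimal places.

1.331

F(1.4) = 0.63728, F(1.3) = -0.26991
x_2 = 1.30000 − (-0.26991)·(1.30000 − 1.40000) / (-0.26991 − 0.63728) = 1.30000 − (0.02699)/(-0.90719) = 1.32975
F(1.32975) = -0.01339
x_3 = 1.32975 − (-0.01339)·(1.32975 − 1.30000) / (-0.01339 − (-0.26991)) = 1.32975 − (-0.00040)/(0.25652) = 1.33131
F(1.33131) = 0.00030
x_4 = 1.33131 − 0.00030·(1.33131 − 1.32975) / (0.00030 − (-0.01339)) = 1.33131 − (0.00000)/(0.01369) = 1.33127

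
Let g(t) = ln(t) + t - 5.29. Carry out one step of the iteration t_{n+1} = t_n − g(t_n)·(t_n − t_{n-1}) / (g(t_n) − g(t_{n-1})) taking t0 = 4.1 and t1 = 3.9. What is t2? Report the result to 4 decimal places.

3.9232

g(4.1) = 0.220987, g(3.9) = -0.029023
t2 = 3.900000 − (-0.029023)·(3.900000 − 4.100000) / (-0.029023 − 0.220987) = 3.900000 − (0.005805)/(-0.250010) = 3.923218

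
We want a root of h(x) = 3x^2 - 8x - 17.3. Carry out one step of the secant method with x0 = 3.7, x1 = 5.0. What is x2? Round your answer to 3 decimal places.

4.022

h(3.7) = -5.83000, h(5.0) = 17.70000
x2 = 5.00000 − 17.70000·(5.00000 − 3.70000) / (17.70000 − (-5.83000)) = 5.00000 − (23.01000)/(23.53000) = 4.02210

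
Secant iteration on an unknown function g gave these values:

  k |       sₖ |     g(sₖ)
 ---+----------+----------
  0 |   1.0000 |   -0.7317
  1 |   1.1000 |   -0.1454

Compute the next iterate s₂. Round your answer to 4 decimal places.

1.1248

s₂ = 1.1000 − (-0.1454)·(1.1000 − 1.0000) / (-0.1454 − (-0.7317))
   = 1.1000 − (-0.014540)/(0.586300) = 1.124800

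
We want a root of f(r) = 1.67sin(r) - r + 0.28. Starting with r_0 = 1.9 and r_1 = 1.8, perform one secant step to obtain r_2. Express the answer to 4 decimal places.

1.8728

f(1.9) = -0.039679, f(1.8) = 0.106326
r_2 = 1.800000 − 0.106326·(1.800000 − 1.900000) / (0.106326 − (-0.039679)) = 1.800000 − (-0.010633)/(0.146004) = 1.872824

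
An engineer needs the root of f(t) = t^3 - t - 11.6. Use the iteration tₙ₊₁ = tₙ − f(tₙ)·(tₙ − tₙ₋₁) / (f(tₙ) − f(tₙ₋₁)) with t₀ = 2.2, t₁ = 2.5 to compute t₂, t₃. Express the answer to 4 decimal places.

f(2.2) = -3.152000, f(2.5) = 1.525000
t₂ = 2.500000 − 1.525000·(2.500000 − 2.200000) / (1.525000 − (-3.152000)) = 2.500000 − (0.457500)/(4.677000) = 2.402181
f(2.402181) = -0.140461
t₃ = 2.402181 − (-0.140461)·(2.402181 − 2.500000) / (-0.140461 − 1.525000) = 2.402181 − (0.013740)/(-1.665461) = 2.410431

2.4022, 2.4104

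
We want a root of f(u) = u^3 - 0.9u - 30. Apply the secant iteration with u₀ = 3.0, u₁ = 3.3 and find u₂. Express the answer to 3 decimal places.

3.197

f(3.0) = -5.70000, f(3.3) = 2.96700
u₂ = 3.30000 − 2.96700·(3.30000 − 3.00000) / (2.96700 − (-5.70000)) = 3.30000 − (0.89010)/(8.66700) = 3.19730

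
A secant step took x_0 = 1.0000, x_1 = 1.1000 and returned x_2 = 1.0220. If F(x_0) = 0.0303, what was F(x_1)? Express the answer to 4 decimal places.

-0.1074

The secant line through (1.0000, 0.0303) and (1.1000, F(x_1)) crosses zero at x_2 = 1.0220.
So (1.0000, 0.0303), (1.1000, F(x_1)), (1.0220, 0) are collinear:
F(x_1) = 0.0303 · (1.1000 − 1.0220) / (1.0000 − 1.0220) = 0.0303 · (0.078000)/(-0.022000) = -0.107427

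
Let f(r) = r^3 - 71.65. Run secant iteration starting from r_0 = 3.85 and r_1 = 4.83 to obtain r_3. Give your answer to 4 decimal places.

4.1466

f(3.85) = -14.583375, f(4.83) = 41.028587
r_2 = 4.830000 − 41.028587·(4.830000 − 3.850000) / (41.028587 − (-14.583375)) = 4.830000 − (40.208015)/(55.611962) = 4.106990
f(4.106990) = -2.375903
r_3 = 4.106990 − (-2.375903)·(4.106990 − 4.830000) / (-2.375903 − 41.028587) = 4.106990 − (1.717802)/(-43.404490) = 4.146566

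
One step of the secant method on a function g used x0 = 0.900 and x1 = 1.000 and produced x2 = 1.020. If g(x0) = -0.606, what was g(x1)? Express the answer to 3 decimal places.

-0.101

The secant line through (0.900, -0.606) and (1.000, g(x1)) crosses zero at x2 = 1.020.
So (0.900, -0.606), (1.000, g(x1)), (1.020, 0) are collinear:
g(x1) = -0.606 · (1.000 − 1.020) / (0.900 − 1.020) = -0.606 · (-0.02000)/(-0.12000) = -0.10100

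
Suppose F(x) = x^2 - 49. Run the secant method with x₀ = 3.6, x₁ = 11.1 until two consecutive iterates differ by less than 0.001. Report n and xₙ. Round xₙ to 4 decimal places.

F(3.6) = -36.040000, F(11.1) = 74.210000
x₂ = 11.100000 − 74.210000·(7.500000)/(110.250000) = 6.051701;  |Δ| = 5.048299
F(6.051701) = -12.376919
x₃ = 6.051701 − (-12.376919)·(-5.048299)/(-86.586919) = 6.773315;  |Δ| = 0.721615
F(6.773315) = -3.122199
x₄ = 6.773315 − (-3.122199)·(0.721615)/(9.254720) = 7.016761;  |Δ| = 0.243446
F(7.016761) = 0.234940
x₅ = 7.016761 − 0.234940·(0.243446)/(3.357139) = 6.999724;  |Δ| = 0.017037
F(6.999724) = -0.003857
x₆ = 6.999724 − (-0.003857)·(-0.017037)/(-0.238797) = 7.000000;  |Δ| = 0.000275
|x₆ − x₅| = 0.000275 < 0.001

n = 6, xₙ = 7.0000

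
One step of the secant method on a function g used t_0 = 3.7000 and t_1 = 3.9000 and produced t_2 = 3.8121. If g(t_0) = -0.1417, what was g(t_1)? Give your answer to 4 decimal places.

0.1111

The secant line through (3.7000, -0.1417) and (3.9000, g(t_1)) crosses zero at t_2 = 3.8121.
So (3.7000, -0.1417), (3.9000, g(t_1)), (3.8121, 0) are collinear:
g(t_1) = -0.1417 · (3.9000 − 3.8121) / (3.7000 − 3.8121) = -0.1417 · (0.087900)/(-0.112100) = 0.111110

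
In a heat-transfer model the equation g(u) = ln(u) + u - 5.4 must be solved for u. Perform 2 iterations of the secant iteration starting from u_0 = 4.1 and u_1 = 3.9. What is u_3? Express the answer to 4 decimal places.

4.0110

g(4.1) = 0.110987, g(3.9) = -0.139023
u_2 = 3.900000 − (-0.139023)·(3.900000 − 4.100000) / (-0.139023 − 0.110987) = 3.900000 − (0.027805)/(-0.250010) = 4.011214
g(4.011214) = 0.000308
u_3 = 4.011214 − 0.000308·(4.011214 − 3.900000) / (0.000308 − (-0.139023)) = 4.011214 − (0.000034)/(0.139332) = 4.010968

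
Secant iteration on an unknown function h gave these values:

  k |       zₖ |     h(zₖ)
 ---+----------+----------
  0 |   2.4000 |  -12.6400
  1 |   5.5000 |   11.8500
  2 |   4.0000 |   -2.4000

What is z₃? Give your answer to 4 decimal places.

z₃ = 4.0000 − (-2.4000)·(4.0000 − 5.5000) / (-2.4000 − 11.8500)
   = 4.0000 − (3.600000)/(-14.250000) = 4.252632

4.2526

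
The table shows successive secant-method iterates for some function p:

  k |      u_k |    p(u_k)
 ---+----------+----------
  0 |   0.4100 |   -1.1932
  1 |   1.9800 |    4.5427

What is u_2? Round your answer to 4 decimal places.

0.7366

u_2 = 1.9800 − 4.5427·(1.9800 − 0.4100) / (4.5427 − (-1.1932))
   = 1.9800 − (7.132039)/(5.735900) = 0.736596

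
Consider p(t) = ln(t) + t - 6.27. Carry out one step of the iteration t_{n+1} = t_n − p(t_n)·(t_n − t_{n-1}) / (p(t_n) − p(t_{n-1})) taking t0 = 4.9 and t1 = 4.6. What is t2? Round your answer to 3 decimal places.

4.719

p(4.9) = 0.21924, p(4.6) = -0.14394
t2 = 4.60000 − (-0.14394)·(4.60000 − 4.90000) / (-0.14394 − 0.21924) = 4.60000 − (0.04318)/(-0.36318) = 4.71890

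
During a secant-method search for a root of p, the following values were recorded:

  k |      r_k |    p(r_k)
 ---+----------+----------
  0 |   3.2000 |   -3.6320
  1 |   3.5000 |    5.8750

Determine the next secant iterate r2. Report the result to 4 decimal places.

r2 = 3.5000 − 5.8750·(3.5000 − 3.2000) / (5.8750 − (-3.6320))
   = 3.5000 − (1.762500)/(9.507000) = 3.314610

3.3146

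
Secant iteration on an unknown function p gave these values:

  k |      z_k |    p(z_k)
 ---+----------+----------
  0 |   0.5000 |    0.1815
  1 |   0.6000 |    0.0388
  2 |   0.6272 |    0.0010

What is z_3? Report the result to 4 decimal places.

z_3 = 0.6272 − 0.0010·(0.6272 − 0.6000) / (0.0010 − 0.0388)
   = 0.6272 − (0.000027)/(-0.037800) = 0.627920

0.6279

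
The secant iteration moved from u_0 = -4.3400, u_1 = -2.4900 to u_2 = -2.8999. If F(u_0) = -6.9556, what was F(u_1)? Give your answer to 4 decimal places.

1.9798

The secant line through (-4.3400, -6.9556) and (-2.4900, F(u_1)) crosses zero at u_2 = -2.8999.
So (-4.3400, -6.9556), (-2.4900, F(u_1)), (-2.8999, 0) are collinear:
F(u_1) = -6.9556 · (-2.4900 − (-2.8999)) / (-4.3400 − (-2.8999)) = -6.9556 · (0.409900)/(-1.440100) = 1.979793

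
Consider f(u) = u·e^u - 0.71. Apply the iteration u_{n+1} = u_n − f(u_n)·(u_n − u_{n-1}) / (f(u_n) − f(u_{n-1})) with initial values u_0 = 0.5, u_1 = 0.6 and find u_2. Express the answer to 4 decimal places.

f(0.5) = 0.114361, f(0.6) = 0.383271
u_2 = 0.600000 − 0.383271·(0.600000 − 0.500000) / (0.383271 − 0.114361) = 0.600000 − (0.038327)/(0.268911) = 0.457473

0.4575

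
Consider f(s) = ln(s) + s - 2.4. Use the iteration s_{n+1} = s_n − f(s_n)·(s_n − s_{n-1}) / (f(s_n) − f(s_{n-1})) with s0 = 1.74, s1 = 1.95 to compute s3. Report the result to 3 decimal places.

f(1.74) = -0.10611, f(1.95) = 0.21783
s2 = 1.95000 − 0.21783·(1.95000 − 1.74000) / (0.21783 − (-0.10611)) = 1.95000 − (0.04574)/(0.32394) = 1.80879
f(1.80879) = 0.00145
s3 = 1.80879 − 0.00145·(1.80879 − 1.95000) / (0.00145 − 0.21783) = 1.80879 − (-0.00020)/(-0.21638) = 1.80784

1.808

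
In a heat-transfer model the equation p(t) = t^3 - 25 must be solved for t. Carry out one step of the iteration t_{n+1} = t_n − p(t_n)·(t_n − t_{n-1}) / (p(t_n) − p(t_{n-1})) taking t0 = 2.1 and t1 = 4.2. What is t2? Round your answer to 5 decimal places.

p(2.1) = -15.7390000, p(4.2) = 49.0880000
t2 = 4.2000000 − 49.0880000·(4.2000000 − 2.1000000) / (49.0880000 − (-15.7390000)) = 4.2000000 − (103.0848000)/(64.8270000) = 2.6098477

2.60985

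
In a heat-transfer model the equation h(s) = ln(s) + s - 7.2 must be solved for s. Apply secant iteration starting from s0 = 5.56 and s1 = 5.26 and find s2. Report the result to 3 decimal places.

h(5.56) = 0.07560, h(5.26) = -0.27987
s2 = 5.26000 − (-0.27987)·(5.26000 − 5.56000) / (-0.27987 − 0.07560) = 5.26000 − (0.08396)/(-0.35547) = 5.49620

5.496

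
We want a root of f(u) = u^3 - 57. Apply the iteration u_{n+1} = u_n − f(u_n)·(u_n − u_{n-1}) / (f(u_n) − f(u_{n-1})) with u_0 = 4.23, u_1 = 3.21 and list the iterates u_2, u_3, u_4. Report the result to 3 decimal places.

f(4.23) = 18.68697, f(3.21) = -23.92384
u_2 = 3.21000 − (-23.92384)·(3.21000 − 4.23000) / (-23.92384 − 18.68697) = 3.21000 − (24.40232)/(-42.61081) = 3.78268
f(3.78268) = -2.87493
u_3 = 3.78268 − (-2.87493)·(3.78268 − 3.21000) / (-2.87493 − (-23.92384)) = 3.78268 − (-1.64641)/(21.04891) = 3.86090
f(3.86090) = 0.55258
u_4 = 3.86090 − 0.55258·(3.86090 − 3.78268) / (0.55258 − (-2.87493)) = 3.86090 − (0.04322)/(3.42751) = 3.84829

3.783, 3.861, 3.848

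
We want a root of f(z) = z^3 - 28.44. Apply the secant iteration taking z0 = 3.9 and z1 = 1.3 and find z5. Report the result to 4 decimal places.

3.0334

f(3.9) = 30.879000, f(1.3) = -26.243000
z2 = 1.300000 − (-26.243000)·(1.300000 − 3.900000) / (-26.243000 − 30.879000) = 1.300000 − (68.231800)/(-57.122000) = 2.494492
f(2.494492) = -12.918038
z3 = 2.494492 − (-12.918038)·(2.494492 − 1.300000) / (-12.918038 − (-26.243000)) = 2.494492 − (-15.430500)/(13.324962) = 3.652507
f(3.652507) = 20.287396
z4 = 3.652507 − 20.287396·(3.652507 − 2.494492) / (20.287396 − (-12.918038)) = 3.652507 − (23.493101)/(33.205434) = 2.944999
f(2.944999) = -2.897957
z5 = 2.944999 − (-2.897957)·(2.944999 − 3.652507) / (-2.897957 − 20.287396) = 2.944999 − (2.050327)/(-23.185353) = 3.033431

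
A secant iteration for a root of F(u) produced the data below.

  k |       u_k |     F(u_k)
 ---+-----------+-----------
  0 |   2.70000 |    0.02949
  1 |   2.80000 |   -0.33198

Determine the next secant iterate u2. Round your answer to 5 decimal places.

u2 = 2.80000 − (-0.33198)·(2.80000 − 2.70000) / (-0.33198 − 0.02949)
   = 2.80000 − (-0.0331980)/(-0.3614700) = 2.7081584

2.70816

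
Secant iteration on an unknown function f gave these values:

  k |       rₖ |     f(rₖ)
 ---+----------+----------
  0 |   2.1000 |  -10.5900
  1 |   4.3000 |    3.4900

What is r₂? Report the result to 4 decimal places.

r₂ = 4.3000 − 3.4900·(4.3000 − 2.1000) / (3.4900 − (-10.5900))
   = 4.3000 − (7.678000)/(14.080000) = 3.754687

3.7547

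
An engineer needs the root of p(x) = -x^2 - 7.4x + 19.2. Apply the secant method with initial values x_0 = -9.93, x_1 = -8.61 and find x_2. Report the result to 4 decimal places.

-9.3983

p(-9.93) = -5.922900, p(-8.61) = 8.781900
x_2 = -8.610000 − 8.781900·(-8.610000 − (-9.930000)) / (8.781900 − (-5.922900)) = -8.610000 − (11.592108)/(14.704800) = -9.398321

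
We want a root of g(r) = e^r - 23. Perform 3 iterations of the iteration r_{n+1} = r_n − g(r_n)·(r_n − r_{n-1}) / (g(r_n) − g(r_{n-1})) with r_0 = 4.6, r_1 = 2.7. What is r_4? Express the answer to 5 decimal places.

g(4.6) = 76.4843156, g(2.7) = -8.1202683
r_2 = 2.7000000 − (-8.1202683)·(2.7000000 − 4.6000000) / (-8.1202683 − 76.4843156) = 2.7000000 − (15.4285097)/(-84.6045839) = 2.8823602
g(2.8823602) = -5.1436317
r_3 = 2.8823602 − (-5.1436317)·(2.8823602 − 2.7000000) / (-5.1436317 − (-8.1202683)) = 2.8823602 − (-0.9379938)/(2.9766365) = 3.1974789
g(3.1974789) = 1.4707588
r_4 = 3.1974789 − 1.4707588·(3.1974789 − 2.8823602) / (1.4707588 − (-5.1436317)) = 3.1974789 − (0.4634636)/(6.6143905) = 3.1274099

3.12741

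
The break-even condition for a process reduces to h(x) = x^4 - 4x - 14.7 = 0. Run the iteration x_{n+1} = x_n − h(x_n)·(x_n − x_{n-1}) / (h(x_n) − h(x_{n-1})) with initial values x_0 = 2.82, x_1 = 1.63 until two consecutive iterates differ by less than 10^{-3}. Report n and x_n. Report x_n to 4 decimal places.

h(2.82) = 37.260666, h(1.63) = -14.160882
x_2 = 1.630000 − (-14.160882)·(-1.190000)/(-51.421548) = 1.957712;  |Δ| = 0.327712
h(1.957712) = -7.841751
x_3 = 1.957712 − (-7.841751)·(0.327712)/(6.319131) = 2.364387;  |Δ| = 0.406675
h(2.364387) = 7.094204
x_4 = 2.364387 − 7.094204·(0.406675)/(14.935956) = 2.171227;  |Δ| = 0.193161
h(2.171227) = -1.160990
x_5 = 2.171227 − (-1.160990)·(-0.193161)/(-8.255194) = 2.198392;  |Δ| = 0.027166
h(2.198392) = -0.136373
x_6 = 2.198392 − (-0.136373)·(0.027166)/(1.024617) = 2.202008;  |Δ| = 0.003616
h(2.202008) = 0.003204
x_7 = 2.202008 − 0.003204·(0.003616)/(0.139577) = 2.201925;  |Δ| = 0.000083
|x_7 − x_6| = 0.000083 < 10^{-3}

n = 7, x_n = 2.2019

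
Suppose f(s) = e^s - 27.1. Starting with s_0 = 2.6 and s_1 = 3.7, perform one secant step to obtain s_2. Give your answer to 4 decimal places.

f(2.6) = -13.636262, f(3.7) = 13.347304
s_2 = 3.700000 − 13.347304·(3.700000 − 2.600000) / (13.347304 − (-13.636262)) = 3.700000 − (14.682035)/(26.983566) = 3.155890

3.1559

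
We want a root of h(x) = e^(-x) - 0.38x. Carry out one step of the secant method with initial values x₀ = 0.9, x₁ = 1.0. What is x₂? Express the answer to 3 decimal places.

0.984

h(0.9) = 0.06457, h(1.0) = -0.01212
x₂ = 1.00000 − (-0.01212)·(1.00000 − 0.90000) / (-0.01212 − 0.06457) = 1.00000 − (-0.00121)/(-0.07669) = 0.98420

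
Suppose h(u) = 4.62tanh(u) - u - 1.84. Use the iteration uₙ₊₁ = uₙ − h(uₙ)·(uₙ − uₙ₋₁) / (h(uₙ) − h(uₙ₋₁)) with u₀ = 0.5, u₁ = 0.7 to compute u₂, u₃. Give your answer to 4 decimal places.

h(0.5) = -0.205019, h(0.7) = 0.252179
u₂ = 0.700000 − 0.252179·(0.700000 − 0.500000) / (0.252179 − (-0.205019)) = 0.700000 − (0.050436)/(0.457198) = 0.589685
h(0.589685) = 0.017386
u₃ = 0.589685 − 0.017386·(0.589685 − 0.700000) / (0.017386 − 0.252179) = 0.589685 − (-0.001918)/(-0.234793) = 0.581516

0.5897, 0.5815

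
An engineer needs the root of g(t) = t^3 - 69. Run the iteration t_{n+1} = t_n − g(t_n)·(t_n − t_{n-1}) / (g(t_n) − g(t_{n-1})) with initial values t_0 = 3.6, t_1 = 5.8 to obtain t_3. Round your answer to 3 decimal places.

4.046

g(3.6) = -22.34400, g(5.8) = 126.11200
t_2 = 5.80000 − 126.11200·(5.80000 − 3.60000) / (126.11200 − (-22.34400)) = 5.80000 − (277.44640)/(148.45600) = 3.93112
g(3.93112) = -8.24962
t_3 = 3.93112 − (-8.24962)·(3.93112 − 5.80000) / (-8.24962 − 126.11200) = 3.93112 − (15.41754)/(-134.36162) = 4.04587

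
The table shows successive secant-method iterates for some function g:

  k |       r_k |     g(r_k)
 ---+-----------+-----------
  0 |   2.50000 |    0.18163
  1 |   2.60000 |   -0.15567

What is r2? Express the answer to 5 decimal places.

2.55385

r2 = 2.60000 − (-0.15567)·(2.60000 − 2.50000) / (-0.15567 − 0.18163)
   = 2.60000 − (-0.0155670)/(-0.3373000) = 2.5538482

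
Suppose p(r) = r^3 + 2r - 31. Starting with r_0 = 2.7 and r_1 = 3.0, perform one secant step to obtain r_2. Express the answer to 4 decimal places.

p(2.7) = -5.917000, p(3.0) = 2.000000
r_2 = 3.000000 − 2.000000·(3.000000 − 2.700000) / (2.000000 − (-5.917000)) = 3.000000 − (0.600000)/(7.917000) = 2.924214

2.9242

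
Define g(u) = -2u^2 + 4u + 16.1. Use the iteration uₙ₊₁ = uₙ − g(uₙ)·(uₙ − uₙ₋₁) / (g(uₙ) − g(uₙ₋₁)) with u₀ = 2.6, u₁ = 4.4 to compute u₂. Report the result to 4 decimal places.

g(2.6) = 12.980000, g(4.4) = -5.020000
u₂ = 4.400000 − (-5.020000)·(4.400000 − 2.600000) / (-5.020000 − 12.980000) = 4.400000 − (-9.036000)/(-18.000000) = 3.898000

3.8980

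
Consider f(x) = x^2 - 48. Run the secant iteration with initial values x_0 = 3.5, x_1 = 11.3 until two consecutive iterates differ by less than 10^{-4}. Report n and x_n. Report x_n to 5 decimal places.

f(3.5) = -35.7500000, f(11.3) = 79.6900000
x_2 = 11.3000000 − 79.6900000·(7.8000000)/(115.4400000) = 5.9155405;  |Δ| = 5.3844595
f(5.9155405) = -13.0063801
x_3 = 5.9155405 − (-13.0063801)·(-5.3844595)/(-92.6963801) = 6.6710428;  |Δ| = 0.7555023
f(6.6710428) = -3.4971877
x_4 = 6.6710428 − (-3.4971877)·(0.7555023)/(9.5091924) = 6.9488933;  |Δ| = 0.2778504
f(6.9488933) = 0.2871175
x_5 = 6.9488933 − 0.2871175·(0.2778504)/(3.7843052) = 6.9278126;  |Δ| = 0.0210807
f(6.9278126) = -0.0054129
x_6 = 6.9278126 − (-0.0054129)·(-0.0210807)/(-0.2925304) = 6.9282026;  |Δ| = 0.0003901
f(6.9282026) = -0.0000081
x_7 = 6.9282026 − (-0.0000081)·(0.0003901)/(0.0054048) = 6.9282032;  |Δ| = 0.0000006
|x_7 − x_6| = 0.0000006 < 10^{-4}

n = 7, x_n = 6.92820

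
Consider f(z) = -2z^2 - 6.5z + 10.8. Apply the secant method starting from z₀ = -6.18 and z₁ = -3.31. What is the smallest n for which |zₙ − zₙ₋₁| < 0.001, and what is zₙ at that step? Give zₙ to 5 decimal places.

f(-6.18) = -25.4148000, f(-3.31) = 10.4028000
z₂ = -3.3100000 − 10.4028000·(2.8700000)/(35.8176000) = -4.1435577;  |Δ| = 0.8335577
f(-4.1435577) = 3.3949843
z₃ = -4.1435577 − 3.3949843·(-0.8335577)/(-7.0078157) = -4.5473804;  |Δ| = 0.4038227
f(-4.5473804) = -0.9993647
z₄ = -4.5473804 − (-0.9993647)·(-0.4038227)/(-4.3943490) = -4.4555429;  |Δ| = 0.0918375
f(-4.4555429) = 0.0573039
z₅ = -4.4555429 − 0.0573039·(0.0918375)/(1.0566686) = -4.4605233;  |Δ| = 0.0049804
f(-4.4605233) = 0.0008652
z₆ = -4.4605233 − 0.0008652·(-0.0049804)/(-0.0564387) = -4.4605997;  |Δ| = 0.0000763
|z₆ − z₅| = 0.0000763 < 0.001

n = 6, zₙ = -4.46060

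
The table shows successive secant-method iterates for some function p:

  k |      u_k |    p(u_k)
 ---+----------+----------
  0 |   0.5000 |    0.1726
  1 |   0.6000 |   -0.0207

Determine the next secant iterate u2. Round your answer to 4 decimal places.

0.5893

u2 = 0.6000 − (-0.0207)·(0.6000 − 0.5000) / (-0.0207 − 0.1726)
   = 0.6000 − (-0.002070)/(-0.193300) = 0.589291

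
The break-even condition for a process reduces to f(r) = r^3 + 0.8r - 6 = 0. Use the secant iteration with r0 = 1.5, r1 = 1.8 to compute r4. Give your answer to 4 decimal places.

1.6707

f(1.5) = -1.425000, f(1.8) = 1.272000
r2 = 1.800000 − 1.272000·(1.800000 − 1.500000) / (1.272000 − (-1.425000)) = 1.800000 − (0.381600)/(2.697000) = 1.658509
f(1.658509) = -0.111207
r3 = 1.658509 − (-0.111207)·(1.658509 − 1.800000) / (-0.111207 − 1.272000) = 1.658509 − (0.015735)/(-1.383207) = 1.669885
f(1.669885) = -0.007591
r4 = 1.669885 − (-0.007591)·(1.669885 − 1.658509) / (-0.007591 − (-0.111207)) = 1.669885 − (-0.000086)/(0.103617) = 1.670718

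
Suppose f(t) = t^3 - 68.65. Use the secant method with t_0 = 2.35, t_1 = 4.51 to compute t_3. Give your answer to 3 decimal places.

4.073

f(2.35) = -55.67213, f(4.51) = 23.08385
t_2 = 4.51000 − 23.08385·(4.51000 − 2.35000) / (23.08385 − (-55.67213)) = 4.51000 − (49.86112)/(78.75598) = 3.87689
f(3.87689) = -10.37923
t_3 = 3.87689 − (-10.37923)·(3.87689 − 4.51000) / (-10.37923 − 23.08385) = 3.87689 − (6.57118)/(-33.46308) = 4.07326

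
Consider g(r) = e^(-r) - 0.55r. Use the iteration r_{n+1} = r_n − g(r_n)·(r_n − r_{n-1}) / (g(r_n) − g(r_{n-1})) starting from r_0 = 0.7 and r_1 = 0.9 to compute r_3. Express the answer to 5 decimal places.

0.80931

g(0.7) = 0.1115853, g(0.9) = -0.0884303
r_2 = 0.9000000 − (-0.0884303)·(0.9000000 − 0.7000000) / (-0.0884303 − 0.1115853) = 0.9000000 − (-0.0176861)/(-0.2000156) = 0.8115766
g(0.8115766) = -0.0022099
r_3 = 0.8115766 − (-0.0022099)·(0.8115766 − 0.9000000) / (-0.0022099 − (-0.0884303)) = 0.8115766 − (0.0001954)/(0.0862205) = 0.8093103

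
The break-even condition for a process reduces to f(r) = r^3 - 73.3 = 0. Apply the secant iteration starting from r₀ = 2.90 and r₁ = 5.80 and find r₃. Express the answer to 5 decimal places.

4.03966

f(2.90) = -48.9110000, f(5.80) = 121.8120000
r₂ = 5.8000000 − 121.8120000·(5.8000000 − 2.9000000) / (121.8120000 − (-48.9110000)) = 5.8000000 − (353.2548000)/(170.7230000) = 3.7308306
f(3.7308306) = -21.3702053
r₃ = 3.7308306 − (-21.3702053)·(3.7308306 − 5.8000000) / (-21.3702053 − 121.8120000) = 3.7308306 − (44.2185739)/(-143.1822053) = 4.0396579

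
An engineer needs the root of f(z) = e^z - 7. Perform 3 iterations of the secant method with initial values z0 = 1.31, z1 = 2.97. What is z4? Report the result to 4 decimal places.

1.9657

f(1.31) = -3.293826, f(2.97) = 12.491920
z2 = 2.970000 − 12.491920·(2.970000 − 1.310000) / (12.491920 − (-3.293826)) = 2.970000 − (20.736587)/(15.785746) = 1.656373
f(1.656373) = -1.759732
z3 = 1.656373 − (-1.759732)·(1.656373 − 2.970000) / (-1.759732 − 12.491920) = 1.656373 − (2.311631)/(-14.251651) = 1.818574
f(1.818574) = -0.836938
z4 = 1.818574 − (-0.836938)·(1.818574 − 1.656373) / (-0.836938 − (-1.759732)) = 1.818574 − (-0.135752)/(0.922793) = 1.965684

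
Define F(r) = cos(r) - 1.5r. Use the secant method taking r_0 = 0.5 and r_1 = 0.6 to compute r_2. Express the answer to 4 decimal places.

F(0.5) = 0.127583, F(0.6) = -0.074664
r_2 = 0.600000 − (-0.074664)·(0.600000 − 0.500000) / (-0.074664 − 0.127583) = 0.600000 − (-0.007466)/(-0.202247) = 0.563083

0.5631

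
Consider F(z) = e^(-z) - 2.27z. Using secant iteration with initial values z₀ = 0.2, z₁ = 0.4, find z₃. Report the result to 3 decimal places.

F(0.2) = 0.36473, F(0.4) = -0.23768
z₂ = 0.40000 − (-0.23768)·(0.40000 − 0.20000) / (-0.23768 − 0.36473) = 0.40000 − (-0.04754)/(-0.60241) = 0.32109
F(0.32109) = -0.00352
z₃ = 0.32109 − (-0.00352)·(0.32109 − 0.40000) / (-0.00352 − (-0.23768)) = 0.32109 − (0.00028)/(0.23416) = 0.31991

0.320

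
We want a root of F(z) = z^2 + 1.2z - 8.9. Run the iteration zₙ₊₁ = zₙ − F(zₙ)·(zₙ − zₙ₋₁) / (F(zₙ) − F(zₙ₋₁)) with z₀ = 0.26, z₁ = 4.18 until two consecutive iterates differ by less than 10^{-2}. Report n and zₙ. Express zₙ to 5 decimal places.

n = 6, zₙ = 2.44302

F(0.26) = -8.5204000, F(4.18) = 13.5884000
z₂ = 4.1800000 − 13.5884000·(3.9200000)/(22.1088000) = 1.7707092;  |Δ| = 2.4092908
F(1.7707092) = -3.6397378
z₃ = 1.7707092 − (-3.6397378)·(-2.4092908)/(-17.2281378) = 2.2797130;  |Δ| = 0.5090037
F(2.2797130) = -0.9672532
z₄ = 2.2797130 − (-0.9672532)·(0.5090037)/(2.6724846) = 2.4639369;  |Δ| = 0.1842239
F(2.4639369) = 0.1277091
z₅ = 2.4639369 − 0.1277091·(0.1842239)/(1.0949623) = 2.4424502;  |Δ| = 0.0214866
F(2.4424502) = -0.0034967
z₆ = 2.4424502 − (-0.0034967)·(-0.0214866)/(-0.1312058) = 2.4430228;  |Δ| = 0.0005726
|z₆ − z₅| = 0.0005726 < 10^{-2}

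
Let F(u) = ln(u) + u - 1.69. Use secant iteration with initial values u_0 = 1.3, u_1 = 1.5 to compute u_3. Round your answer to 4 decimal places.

1.3730

F(1.3) = -0.127636, F(1.5) = 0.215465
u_2 = 1.500000 − 0.215465·(1.500000 − 1.300000) / (0.215465 − (-0.127636)) = 1.500000 − (0.043093)/(0.343101) = 1.374401
F(1.374401) = 0.002420
u_3 = 1.374401 − 0.002420·(1.374401 − 1.500000) / (0.002420 − 0.215465) = 1.374401 − (-0.000304)/(-0.213046) = 1.372975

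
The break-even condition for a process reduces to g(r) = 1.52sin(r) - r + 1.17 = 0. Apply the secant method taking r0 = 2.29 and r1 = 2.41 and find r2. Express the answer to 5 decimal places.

g(2.29) = 0.0235425, g(2.41) = -0.2245555
r2 = 2.4100000 − (-0.2245555)·(2.4100000 − 2.2900000) / (-0.2245555 − 0.0235425) = 2.4100000 − (-0.0269467)/(-0.2480980) = 2.3013870

2.30139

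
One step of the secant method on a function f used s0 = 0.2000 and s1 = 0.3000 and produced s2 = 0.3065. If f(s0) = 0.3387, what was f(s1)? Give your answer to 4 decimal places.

The secant line through (0.2000, 0.3387) and (0.3000, f(s1)) crosses zero at s2 = 0.3065.
So (0.2000, 0.3387), (0.3000, f(s1)), (0.3065, 0) are collinear:
f(s1) = 0.3387 · (0.3000 − 0.3065) / (0.2000 − 0.3065) = 0.3387 · (-0.006500)/(-0.106500) = 0.020672

0.0207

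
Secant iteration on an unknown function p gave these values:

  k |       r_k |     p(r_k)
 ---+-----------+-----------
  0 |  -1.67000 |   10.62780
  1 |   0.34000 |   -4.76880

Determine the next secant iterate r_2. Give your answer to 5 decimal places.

-0.28256

r_2 = 0.34000 − (-4.76880)·(0.34000 − (-1.67000)) / (-4.76880 − 10.62780)
   = 0.34000 − (-9.5852880)/(-15.3966000) = -0.2825587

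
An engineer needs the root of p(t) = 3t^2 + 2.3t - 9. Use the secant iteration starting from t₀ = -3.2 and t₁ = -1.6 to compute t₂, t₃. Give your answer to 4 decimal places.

p(-3.2) = 14.360000, p(-1.6) = -5.000000
t₂ = -1.600000 − (-5.000000)·(-1.600000 − (-3.200000)) / (-5.000000 − 14.360000) = -1.600000 − (-8.000000)/(-19.360000) = -2.013223
p(-2.013223) = -1.471211
t₃ = -2.013223 − (-1.471211)·(-2.013223 − (-1.600000)) / (-1.471211 − (-5.000000)) = -2.013223 − (0.607938)/(3.528789) = -2.185503

-2.0132, -2.1855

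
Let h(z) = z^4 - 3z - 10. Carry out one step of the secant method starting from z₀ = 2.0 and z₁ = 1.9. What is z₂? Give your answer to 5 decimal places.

2.00000

h(2.0) = 0.0000000, h(1.9) = -2.6679000
z₂ = 1.9000000 − (-2.6679000)·(1.9000000 − 2.0000000) / (-2.6679000 − 0.0000000) = 1.9000000 − (0.2667900)/(-2.6679000) = 2.0000000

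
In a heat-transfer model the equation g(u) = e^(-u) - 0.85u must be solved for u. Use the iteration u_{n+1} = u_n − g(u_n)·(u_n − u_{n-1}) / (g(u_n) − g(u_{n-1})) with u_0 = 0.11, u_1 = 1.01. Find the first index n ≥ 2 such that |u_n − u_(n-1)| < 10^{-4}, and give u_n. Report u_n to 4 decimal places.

n = 5, u_n = 0.6279

g(0.11) = 0.802334, g(1.01) = -0.494281
u_2 = 1.010000 − (-0.494281)·(0.900000)/(-1.296615) = 0.666912;  |Δ| = 0.343088
g(0.666912) = -0.053584
u_3 = 0.666912 − (-0.053584)·(-0.343088)/(0.440697) = 0.625196;  |Δ| = 0.041716
g(0.625196) = 0.003740
u_4 = 0.625196 − 0.003740·(-0.041716)/(0.057324) = 0.627918;  |Δ| = 0.002721
g(0.627918) = -0.000028
u_5 = 0.627918 − (-0.000028)·(0.002721)/(-0.003768) = 0.627897;  |Δ| = 0.000020
|u_5 − u_4| = 0.000020 < 10^{-4}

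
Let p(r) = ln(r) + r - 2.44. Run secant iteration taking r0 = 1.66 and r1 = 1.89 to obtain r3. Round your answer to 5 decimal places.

1.83367

p(1.66) = -0.2731824, p(1.89) = 0.0865768
r2 = 1.8900000 − 0.0865768·(1.8900000 − 1.6600000) / (0.0865768 − (-0.2731824)) = 1.8900000 − (0.0199127)/(0.3597592) = 1.8346500
p(1.8346500) = 0.0015037
r3 = 1.8346500 − 0.0015037·(1.8346500 − 1.8900000) / (0.0015037 − 0.0865768) = 1.8346500 − (-0.0000832)/(-0.0850731) = 1.8336716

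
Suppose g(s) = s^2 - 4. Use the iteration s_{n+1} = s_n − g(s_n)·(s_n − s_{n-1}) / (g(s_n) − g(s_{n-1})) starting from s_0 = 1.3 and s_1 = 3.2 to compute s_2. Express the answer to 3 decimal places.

g(1.3) = -2.31000, g(3.2) = 6.24000
s_2 = 3.20000 − 6.24000·(3.20000 − 1.30000) / (6.24000 − (-2.31000)) = 3.20000 − (11.85600)/(8.55000) = 1.81333

1.813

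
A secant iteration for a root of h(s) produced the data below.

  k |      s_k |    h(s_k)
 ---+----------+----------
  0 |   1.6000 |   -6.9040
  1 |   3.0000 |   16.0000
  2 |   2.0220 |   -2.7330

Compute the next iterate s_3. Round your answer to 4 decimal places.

2.1647

s_3 = 2.0220 − (-2.7330)·(2.0220 − 3.0000) / (-2.7330 − 16.0000)
   = 2.0220 − (2.672874)/(-18.733000) = 2.164683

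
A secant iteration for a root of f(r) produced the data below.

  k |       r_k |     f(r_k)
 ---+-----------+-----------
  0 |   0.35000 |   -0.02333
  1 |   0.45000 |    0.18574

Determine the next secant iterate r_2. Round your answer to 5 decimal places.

r_2 = 0.45000 − 0.18574·(0.45000 − 0.35000) / (0.18574 − (-0.02333))
   = 0.45000 − (0.0185740)/(0.2090700) = 0.3611589

0.36116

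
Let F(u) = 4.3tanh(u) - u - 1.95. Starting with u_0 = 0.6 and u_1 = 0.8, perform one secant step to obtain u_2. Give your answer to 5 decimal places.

0.73911

F(0.6) = -0.2406869, F(0.8) = 0.1053581
u_2 = 0.8000000 − 0.1053581·(0.8000000 − 0.6000000) / (0.1053581 − (-0.2406869)) = 0.8000000 − (0.0210716)/(0.3460450) = 0.7391073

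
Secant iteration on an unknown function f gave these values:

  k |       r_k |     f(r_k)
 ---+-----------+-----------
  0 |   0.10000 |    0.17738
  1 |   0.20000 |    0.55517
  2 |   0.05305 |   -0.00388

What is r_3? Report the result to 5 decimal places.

r_3 = 0.05305 − (-0.00388)·(0.05305 − 0.20000) / (-0.00388 − 0.55517)
   = 0.05305 − (0.0005702)/(-0.5590500) = 0.0540699

0.05407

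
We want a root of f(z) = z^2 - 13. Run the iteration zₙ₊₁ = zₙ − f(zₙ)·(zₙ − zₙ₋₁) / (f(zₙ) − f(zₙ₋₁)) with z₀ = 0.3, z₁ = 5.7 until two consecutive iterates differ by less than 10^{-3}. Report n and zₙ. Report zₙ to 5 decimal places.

f(0.3) = -12.9100000, f(5.7) = 19.4900000
z₂ = 5.7000000 − 19.4900000·(5.4000000)/(32.4000000) = 2.4516667;  |Δ| = 3.2483333
f(2.4516667) = -6.9893306
z₃ = 2.4516667 − (-6.9893306)·(-3.2483333)/(-26.4793306) = 3.3090779;  |Δ| = 0.8574112
f(3.3090779) = -2.0500035
z₄ = 3.3090779 − (-2.0500035)·(0.8574112)/(4.9393271) = 3.6649353;  |Δ| = 0.3558574
f(3.6649353) = 0.4317506
z₅ = 3.6649353 − 0.4317506·(0.3558574)/(2.4817541) = 3.6030268;  |Δ| = 0.0619085
f(3.6030268) = -0.0181979
z₆ = 3.6030268 − (-0.0181979)·(-0.0619085)/(-0.4499485) = 3.6055306;  |Δ| = 0.0025039
f(3.6055306) = -0.0001487
z₇ = 3.6055306 − (-0.0001487)·(0.0025039)/(0.0180492) = 3.6055513;  |Δ| = 0.0000206
|z₇ − z₆| = 0.0000206 < 10^{-3}

n = 7, zₙ = 3.60555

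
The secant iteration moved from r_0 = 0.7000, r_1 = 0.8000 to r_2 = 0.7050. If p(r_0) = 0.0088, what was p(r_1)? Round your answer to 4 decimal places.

The secant line through (0.7000, 0.0088) and (0.8000, p(r_1)) crosses zero at r_2 = 0.7050.
So (0.7000, 0.0088), (0.8000, p(r_1)), (0.7050, 0) are collinear:
p(r_1) = 0.0088 · (0.8000 − 0.7050) / (0.7000 − 0.7050) = 0.0088 · (0.095000)/(-0.005000) = -0.167200

-0.1672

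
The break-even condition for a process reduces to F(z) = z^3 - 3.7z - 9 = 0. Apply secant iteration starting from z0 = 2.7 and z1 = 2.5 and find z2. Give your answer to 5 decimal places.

2.65823

F(2.7) = 0.6930000, F(2.5) = -2.6250000
z2 = 2.5000000 − (-2.6250000)·(2.5000000 − 2.7000000) / (-2.6250000 − 0.6930000) = 2.5000000 − (0.5250000)/(-3.3180000) = 2.6582278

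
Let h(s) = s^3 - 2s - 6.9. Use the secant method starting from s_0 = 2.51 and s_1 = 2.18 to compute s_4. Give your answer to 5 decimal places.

2.25071

h(2.51) = 3.8932510, h(2.18) = -0.8997680
s_2 = 2.1800000 − (-0.8997680)·(2.1800000 − 2.5100000) / (-0.8997680 − 3.8932510) = 2.1800000 − (0.2969234)/(-4.7930190) = 2.2419491
h(2.2419491) = -0.1151086
s_3 = 2.2419491 − (-0.1151086)·(2.2419491 − 2.1800000) / (-0.1151086 − (-0.8997680)) = 2.2419491 − (-0.0071309)/(0.7846594) = 2.2510370
h(2.2510370) = 0.0043079
s_4 = 2.2510370 − 0.0043079·(2.2510370 − 2.2419491) / (0.0043079 − (-0.1151086)) = 2.2510370 − (0.0000391)/(0.1194165) = 2.2507092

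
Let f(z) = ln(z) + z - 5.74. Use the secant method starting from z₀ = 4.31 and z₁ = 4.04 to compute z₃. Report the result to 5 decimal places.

f(4.31) = 0.0309379, f(4.04) = -0.3037553
z₂ = 4.0400000 − (-0.3037553)·(4.0400000 − 4.3100000) / (-0.3037553 − 0.0309379) = 4.0400000 − (0.0820139)/(-0.3346932) = 4.2850421
f(4.2850421) = 0.0001725
z₃ = 4.2850421 − 0.0001725·(4.2850421 − 4.0400000) / (0.0001725 − (-0.3037553)) = 4.2850421 − (0.0000423)/(0.3039278) = 4.2849030

4.28490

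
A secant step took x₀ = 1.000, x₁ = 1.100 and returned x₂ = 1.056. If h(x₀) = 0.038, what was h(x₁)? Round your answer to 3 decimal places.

-0.030

The secant line through (1.000, 0.038) and (1.100, h(x₁)) crosses zero at x₂ = 1.056.
So (1.000, 0.038), (1.100, h(x₁)), (1.056, 0) are collinear:
h(x₁) = 0.038 · (1.100 − 1.056) / (1.000 − 1.056) = 0.038 · (0.04400)/(-0.05600) = -0.02986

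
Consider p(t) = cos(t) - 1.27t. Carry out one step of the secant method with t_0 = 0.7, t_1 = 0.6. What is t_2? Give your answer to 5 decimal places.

0.63378

p(0.7) = -0.1241578, p(0.6) = 0.0633356
t_2 = 0.6000000 − 0.0633356·(0.6000000 − 0.7000000) / (0.0633356 − (-0.1241578)) = 0.6000000 − (-0.0063336)/(0.1874934) = 0.6337802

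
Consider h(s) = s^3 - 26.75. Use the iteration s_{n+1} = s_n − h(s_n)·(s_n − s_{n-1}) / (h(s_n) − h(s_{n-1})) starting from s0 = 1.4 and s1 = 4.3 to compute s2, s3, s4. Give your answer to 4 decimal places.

2.3069, 2.7360, 3.0639

h(1.4) = -24.006000, h(4.3) = 52.757000
s2 = 4.300000 − 52.757000·(4.300000 − 1.400000) / (52.757000 − (-24.006000)) = 4.300000 − (152.995300)/(76.763000) = 2.306913
h(2.306913) = -14.472953
s3 = 2.306913 − (-14.472953)·(2.306913 − 4.300000) / (-14.472953 − 52.757000) = 2.306913 − (28.845847)/(-67.229953) = 2.735976
h(2.735976) = -6.269677
s4 = 2.735976 − (-6.269677)·(2.735976 − 2.306913) / (-6.269677 − (-14.472953)) = 2.735976 − (-2.690083)/(8.203276) = 3.063904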